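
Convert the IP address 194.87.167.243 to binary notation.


194 = 11000010
87 = 01010111
167 = 10100111
243 = 11110011
Binary: 11000010.01010111.10100111.11110011


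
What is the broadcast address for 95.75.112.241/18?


Network: 95.75.64.0/18
Host bits = 14
Set all host bits to 1:
Broadcast: 95.75.127.255


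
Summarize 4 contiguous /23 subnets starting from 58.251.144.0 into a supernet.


Original prefix: /23
Number of subnets: 4 = 2^2
New prefix = 23 - 2 = 21
Supernet: 58.251.144.0/21


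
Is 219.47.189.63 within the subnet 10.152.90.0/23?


Subnet network: 10.152.90.0
Test IP AND mask: 219.47.188.0
No, 219.47.189.63 is not in 10.152.90.0/23


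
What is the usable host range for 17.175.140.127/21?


Network: 17.175.136.0
Broadcast: 17.175.143.255
First usable = network + 1
Last usable = broadcast - 1
Range: 17.175.136.1 to 17.175.143.254


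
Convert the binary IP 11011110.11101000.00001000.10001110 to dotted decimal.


11011110 = 222
11101000 = 232
00001000 = 8
10001110 = 142
IP: 222.232.8.142


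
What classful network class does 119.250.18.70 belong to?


First octet: 119
Binary: 01110111
0xxxxxxx -> Class A (1-126)
Class A, default mask 255.0.0.0 (/8)


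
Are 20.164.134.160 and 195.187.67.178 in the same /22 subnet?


Mask: 255.255.252.0
20.164.134.160 AND mask = 20.164.132.0
195.187.67.178 AND mask = 195.187.64.0
No, different subnets (20.164.132.0 vs 195.187.64.0)


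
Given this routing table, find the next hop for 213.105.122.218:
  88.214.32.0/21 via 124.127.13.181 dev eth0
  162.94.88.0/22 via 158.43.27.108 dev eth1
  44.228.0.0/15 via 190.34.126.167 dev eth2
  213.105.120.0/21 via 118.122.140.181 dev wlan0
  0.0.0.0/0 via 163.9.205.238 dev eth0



Longest prefix match for 213.105.122.218:
  /21 88.214.32.0: no
  /22 162.94.88.0: no
  /15 44.228.0.0: no
  /21 213.105.120.0: MATCH
  /0 0.0.0.0: MATCH
Selected: next-hop 118.122.140.181 via wlan0 (matched /21)


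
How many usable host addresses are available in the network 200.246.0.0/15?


Host bits = 32 - 15 = 17
Total addresses = 2^17 = 131072
Usable = total - 2 (network and broadcast)
Usable hosts: 131070


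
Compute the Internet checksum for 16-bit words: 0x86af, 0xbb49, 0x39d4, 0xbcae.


Sum all words (with carry folding):
+ 0x86af = 0x86af
+ 0xbb49 = 0x41f9
+ 0x39d4 = 0x7bcd
+ 0xbcae = 0x387c
One's complement: ~0x387c
Checksum = 0xc783


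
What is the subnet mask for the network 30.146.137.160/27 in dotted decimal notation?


/27 means 27 network bits, 5 host bits
Binary: 11111111111111111111111111100000
Mask: 255.255.255.224


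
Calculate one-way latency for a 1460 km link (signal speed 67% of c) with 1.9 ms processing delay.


Speed = 0.67 * 3e5 km/s = 201000 km/s
Propagation delay = 1460 / 201000 = 0.0073 s = 7.2637 ms
Processing delay = 1.9 ms
Total one-way latency = 9.1637 ms


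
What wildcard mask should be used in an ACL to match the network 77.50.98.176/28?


Subnet mask: 255.255.255.240
Wildcard = 255.255.255.255 - subnet mask
255 - 255 = 0
255 - 255 = 0
255 - 255 = 0
255 - 240 = 15
Wildcard: 0.0.0.15


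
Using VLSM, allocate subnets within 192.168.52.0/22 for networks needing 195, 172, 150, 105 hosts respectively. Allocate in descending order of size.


195 hosts -> /24 (254 usable): 192.168.52.0/24
172 hosts -> /24 (254 usable): 192.168.53.0/24
150 hosts -> /24 (254 usable): 192.168.54.0/24
105 hosts -> /25 (126 usable): 192.168.55.0/25
Allocation: 192.168.52.0/24 (195 hosts, 254 usable); 192.168.53.0/24 (172 hosts, 254 usable); 192.168.54.0/24 (150 hosts, 254 usable); 192.168.55.0/25 (105 hosts, 126 usable)


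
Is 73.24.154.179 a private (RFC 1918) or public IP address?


RFC 1918 private ranges:
  10.0.0.0/8 (10.0.0.0 - 10.255.255.255)
  172.16.0.0/12 (172.16.0.0 - 172.31.255.255)
  192.168.0.0/16 (192.168.0.0 - 192.168.255.255)
Public (not in any RFC 1918 range)


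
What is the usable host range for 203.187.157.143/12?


Network: 203.176.0.0
Broadcast: 203.191.255.255
First usable = network + 1
Last usable = broadcast - 1
Range: 203.176.0.1 to 203.191.255.254


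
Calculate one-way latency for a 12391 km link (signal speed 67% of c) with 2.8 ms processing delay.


Speed = 0.67 * 3e5 km/s = 201000 km/s
Propagation delay = 12391 / 201000 = 0.0616 s = 61.6468 ms
Processing delay = 2.8 ms
Total one-way latency = 64.4468 ms


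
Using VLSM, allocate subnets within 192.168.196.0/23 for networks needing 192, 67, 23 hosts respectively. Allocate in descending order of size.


192 hosts -> /24 (254 usable): 192.168.196.0/24
67 hosts -> /25 (126 usable): 192.168.197.0/25
23 hosts -> /27 (30 usable): 192.168.197.128/27
Allocation: 192.168.196.0/24 (192 hosts, 254 usable); 192.168.197.0/25 (67 hosts, 126 usable); 192.168.197.128/27 (23 hosts, 30 usable)


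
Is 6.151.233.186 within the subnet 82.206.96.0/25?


Subnet network: 82.206.96.0
Test IP AND mask: 6.151.233.128
No, 6.151.233.186 is not in 82.206.96.0/25


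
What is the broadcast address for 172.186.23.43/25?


Network: 172.186.23.0/25
Host bits = 7
Set all host bits to 1:
Broadcast: 172.186.23.127


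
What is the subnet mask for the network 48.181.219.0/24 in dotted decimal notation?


/24 means 24 network bits, 8 host bits
Binary: 11111111111111111111111100000000
Mask: 255.255.255.0


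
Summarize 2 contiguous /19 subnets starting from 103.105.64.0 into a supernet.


Original prefix: /19
Number of subnets: 2 = 2^1
New prefix = 19 - 1 = 18
Supernet: 103.105.64.0/18


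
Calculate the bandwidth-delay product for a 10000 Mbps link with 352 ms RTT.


BDP = bandwidth * RTT
= 10000 Mbps * 352 ms
= 10000 * 1e6 * 352 / 1000 bits
= 3520000000 bits
= 440000000 bytes
= 429687.5 KB
BDP = 3520000000 bits (440000000 bytes)


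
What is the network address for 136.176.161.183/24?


IP:   10001000.10110000.10100001.10110111
Mask: 11111111.11111111.11111111.00000000
AND operation:
Net:  10001000.10110000.10100001.00000000
Network: 136.176.161.0/24


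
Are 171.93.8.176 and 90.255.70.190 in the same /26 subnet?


Mask: 255.255.255.192
171.93.8.176 AND mask = 171.93.8.128
90.255.70.190 AND mask = 90.255.70.128
No, different subnets (171.93.8.128 vs 90.255.70.128)


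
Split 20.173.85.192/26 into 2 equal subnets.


New prefix = 26 + 1 = 27
Each subnet has 32 addresses
  20.173.85.192/27
  20.173.85.224/27
Subnets: 20.173.85.192/27, 20.173.85.224/27


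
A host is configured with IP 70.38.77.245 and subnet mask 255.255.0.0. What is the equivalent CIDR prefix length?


Binary: 11111111.11111111.00000000.00000000
Count leading 1s
Prefix: /16


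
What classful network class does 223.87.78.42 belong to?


First octet: 223
Binary: 11011111
110xxxxx -> Class C (192-223)
Class C, default mask 255.255.255.0 (/24)


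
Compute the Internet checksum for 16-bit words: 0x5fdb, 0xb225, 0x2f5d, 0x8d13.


Sum all words (with carry folding):
+ 0x5fdb = 0x5fdb
+ 0xb225 = 0x1201
+ 0x2f5d = 0x415e
+ 0x8d13 = 0xce71
One's complement: ~0xce71
Checksum = 0x318e


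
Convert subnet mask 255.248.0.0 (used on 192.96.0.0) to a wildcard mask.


Subnet mask: 255.248.0.0
Wildcard = 255.255.255.255 - subnet mask
255 - 255 = 0
255 - 248 = 7
255 - 0 = 255
255 - 0 = 255
Wildcard: 0.7.255.255


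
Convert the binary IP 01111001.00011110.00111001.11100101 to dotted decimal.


01111001 = 121
00011110 = 30
00111001 = 57
11100101 = 229
IP: 121.30.57.229


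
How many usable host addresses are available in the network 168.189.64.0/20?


Host bits = 32 - 20 = 12
Total addresses = 2^12 = 4096
Usable = total - 2 (network and broadcast)
Usable hosts: 4094


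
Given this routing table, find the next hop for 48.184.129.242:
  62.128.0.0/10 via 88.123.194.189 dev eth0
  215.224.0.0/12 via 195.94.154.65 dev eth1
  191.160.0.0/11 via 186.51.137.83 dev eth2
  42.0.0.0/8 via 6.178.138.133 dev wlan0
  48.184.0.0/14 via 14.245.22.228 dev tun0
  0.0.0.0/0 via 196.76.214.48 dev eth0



Longest prefix match for 48.184.129.242:
  /10 62.128.0.0: no
  /12 215.224.0.0: no
  /11 191.160.0.0: no
  /8 42.0.0.0: no
  /14 48.184.0.0: MATCH
  /0 0.0.0.0: MATCH
Selected: next-hop 14.245.22.228 via tun0 (matched /14)


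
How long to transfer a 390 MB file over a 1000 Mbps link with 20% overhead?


Effective throughput = 1000 * (1 - 20/100) = 800 Mbps
File size in Mb = 390 * 8 = 3120 Mb
Time = 3120 / 800
Time = 3.9 seconds


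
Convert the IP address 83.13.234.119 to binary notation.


83 = 01010011
13 = 00001101
234 = 11101010
119 = 01110111
Binary: 01010011.00001101.11101010.01110111


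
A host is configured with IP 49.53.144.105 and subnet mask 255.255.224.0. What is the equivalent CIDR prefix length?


Binary: 11111111.11111111.11100000.00000000
Count leading 1s
Prefix: /19


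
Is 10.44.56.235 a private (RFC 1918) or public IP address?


RFC 1918 private ranges:
  10.0.0.0/8 (10.0.0.0 - 10.255.255.255)
  172.16.0.0/12 (172.16.0.0 - 172.31.255.255)
  192.168.0.0/16 (192.168.0.0 - 192.168.255.255)
Private (in 10.0.0.0/8)


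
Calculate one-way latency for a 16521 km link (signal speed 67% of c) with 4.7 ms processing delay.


Speed = 0.67 * 3e5 km/s = 201000 km/s
Propagation delay = 16521 / 201000 = 0.0822 s = 82.194 ms
Processing delay = 4.7 ms
Total one-way latency = 86.894 ms


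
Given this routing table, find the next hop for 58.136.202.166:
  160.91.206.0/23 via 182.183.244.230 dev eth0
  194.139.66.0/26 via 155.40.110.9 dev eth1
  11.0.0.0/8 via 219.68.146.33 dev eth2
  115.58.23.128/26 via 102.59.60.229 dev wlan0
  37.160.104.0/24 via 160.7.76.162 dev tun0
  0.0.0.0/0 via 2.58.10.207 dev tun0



Longest prefix match for 58.136.202.166:
  /23 160.91.206.0: no
  /26 194.139.66.0: no
  /8 11.0.0.0: no
  /26 115.58.23.128: no
  /24 37.160.104.0: no
  /0 0.0.0.0: MATCH
Selected: next-hop 2.58.10.207 via tun0 (matched /0)


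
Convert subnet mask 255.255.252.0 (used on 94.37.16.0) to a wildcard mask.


Subnet mask: 255.255.252.0
Wildcard = 255.255.255.255 - subnet mask
255 - 255 = 0
255 - 255 = 0
255 - 252 = 3
255 - 0 = 255
Wildcard: 0.0.3.255


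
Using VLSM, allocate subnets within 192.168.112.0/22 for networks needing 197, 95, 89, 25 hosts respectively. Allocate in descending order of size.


197 hosts -> /24 (254 usable): 192.168.112.0/24
95 hosts -> /25 (126 usable): 192.168.113.0/25
89 hosts -> /25 (126 usable): 192.168.113.128/25
25 hosts -> /27 (30 usable): 192.168.114.0/27
Allocation: 192.168.112.0/24 (197 hosts, 254 usable); 192.168.113.0/25 (95 hosts, 126 usable); 192.168.113.128/25 (89 hosts, 126 usable); 192.168.114.0/27 (25 hosts, 30 usable)


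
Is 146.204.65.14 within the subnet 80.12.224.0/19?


Subnet network: 80.12.224.0
Test IP AND mask: 146.204.64.0
No, 146.204.65.14 is not in 80.12.224.0/19


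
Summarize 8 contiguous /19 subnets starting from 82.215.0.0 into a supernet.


Original prefix: /19
Number of subnets: 8 = 2^3
New prefix = 19 - 3 = 16
Supernet: 82.215.0.0/16


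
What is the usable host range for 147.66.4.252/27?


Network: 147.66.4.224
Broadcast: 147.66.4.255
First usable = network + 1
Last usable = broadcast - 1
Range: 147.66.4.225 to 147.66.4.254


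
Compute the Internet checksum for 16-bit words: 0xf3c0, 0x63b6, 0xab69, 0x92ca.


Sum all words (with carry folding):
+ 0xf3c0 = 0xf3c0
+ 0x63b6 = 0x5777
+ 0xab69 = 0x02e1
+ 0x92ca = 0x95ab
One's complement: ~0x95ab
Checksum = 0x6a54


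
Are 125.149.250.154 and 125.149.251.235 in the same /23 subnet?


Mask: 255.255.254.0
125.149.250.154 AND mask = 125.149.250.0
125.149.251.235 AND mask = 125.149.250.0
Yes, same subnet (125.149.250.0)


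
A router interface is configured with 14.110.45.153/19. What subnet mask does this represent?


/19 means 19 network bits, 13 host bits
Binary: 11111111111111111110000000000000
Mask: 255.255.224.0


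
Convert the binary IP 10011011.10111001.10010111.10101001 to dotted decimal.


10011011 = 155
10111001 = 185
10010111 = 151
10101001 = 169
IP: 155.185.151.169


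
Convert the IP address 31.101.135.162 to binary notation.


31 = 00011111
101 = 01100101
135 = 10000111
162 = 10100010
Binary: 00011111.01100101.10000111.10100010


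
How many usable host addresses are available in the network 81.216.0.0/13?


Host bits = 32 - 13 = 19
Total addresses = 2^19 = 524288
Usable = total - 2 (network and broadcast)
Usable hosts: 524286


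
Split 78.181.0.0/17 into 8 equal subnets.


New prefix = 17 + 3 = 20
Each subnet has 4096 addresses
  78.181.0.0/20
  78.181.16.0/20
  78.181.32.0/20
  78.181.48.0/20
  78.181.64.0/20
  78.181.80.0/20
  78.181.96.0/20
  78.181.112.0/20
Subnets: 78.181.0.0/20, 78.181.16.0/20, 78.181.32.0/20, 78.181.48.0/20, 78.181.64.0/20, 78.181.80.0/20, 78.181.96.0/20, 78.181.112.0/20


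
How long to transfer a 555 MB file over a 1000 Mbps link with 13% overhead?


Effective throughput = 1000 * (1 - 13/100) = 870 Mbps
File size in Mb = 555 * 8 = 4440 Mb
Time = 4440 / 870
Time = 5.1034 seconds


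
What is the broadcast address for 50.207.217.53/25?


Network: 50.207.217.0/25
Host bits = 7
Set all host bits to 1:
Broadcast: 50.207.217.127


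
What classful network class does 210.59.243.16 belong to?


First octet: 210
Binary: 11010010
110xxxxx -> Class C (192-223)
Class C, default mask 255.255.255.0 (/24)


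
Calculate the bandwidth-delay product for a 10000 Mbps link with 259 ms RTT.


BDP = bandwidth * RTT
= 10000 Mbps * 259 ms
= 10000 * 1e6 * 259 / 1000 bits
= 2590000000 bits
= 323750000 bytes
= 316162.1094 KB
BDP = 2590000000 bits (323750000 bytes)


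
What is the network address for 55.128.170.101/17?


IP:   00110111.10000000.10101010.01100101
Mask: 11111111.11111111.10000000.00000000
AND operation:
Net:  00110111.10000000.10000000.00000000
Network: 55.128.128.0/17


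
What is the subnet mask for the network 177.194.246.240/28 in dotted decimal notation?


/28 means 28 network bits, 4 host bits
Binary: 11111111111111111111111111110000
Mask: 255.255.255.240


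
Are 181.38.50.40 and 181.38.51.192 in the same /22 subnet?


Mask: 255.255.252.0
181.38.50.40 AND mask = 181.38.48.0
181.38.51.192 AND mask = 181.38.48.0
Yes, same subnet (181.38.48.0)


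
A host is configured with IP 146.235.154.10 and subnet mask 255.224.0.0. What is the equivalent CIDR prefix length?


Binary: 11111111.11100000.00000000.00000000
Count leading 1s
Prefix: /11


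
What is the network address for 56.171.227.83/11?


IP:   00111000.10101011.11100011.01010011
Mask: 11111111.11100000.00000000.00000000
AND operation:
Net:  00111000.10100000.00000000.00000000
Network: 56.160.0.0/11


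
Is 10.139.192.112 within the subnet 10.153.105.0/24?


Subnet network: 10.153.105.0
Test IP AND mask: 10.139.192.0
No, 10.139.192.112 is not in 10.153.105.0/24


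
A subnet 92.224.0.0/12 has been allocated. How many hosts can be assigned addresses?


Host bits = 32 - 12 = 20
Total addresses = 2^20 = 1048576
Usable = total - 2 (network and broadcast)
Usable hosts: 1048574


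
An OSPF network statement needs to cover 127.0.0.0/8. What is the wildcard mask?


Subnet mask: 255.0.0.0
Wildcard = 255.255.255.255 - subnet mask
255 - 255 = 0
255 - 0 = 255
255 - 0 = 255
255 - 0 = 255
Wildcard: 0.255.255.255


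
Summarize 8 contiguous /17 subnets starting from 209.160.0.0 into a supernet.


Original prefix: /17
Number of subnets: 8 = 2^3
New prefix = 17 - 3 = 14
Supernet: 209.160.0.0/14


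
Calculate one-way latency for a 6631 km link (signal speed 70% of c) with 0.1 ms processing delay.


Speed = 0.7 * 3e5 km/s = 210000 km/s
Propagation delay = 6631 / 210000 = 0.0316 s = 31.5762 ms
Processing delay = 0.1 ms
Total one-way latency = 31.6762 ms


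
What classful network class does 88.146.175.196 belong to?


First octet: 88
Binary: 01011000
0xxxxxxx -> Class A (1-126)
Class A, default mask 255.0.0.0 (/8)


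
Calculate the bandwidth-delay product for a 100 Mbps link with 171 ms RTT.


BDP = bandwidth * RTT
= 100 Mbps * 171 ms
= 100 * 1e6 * 171 / 1000 bits
= 17100000 bits
= 2137500 bytes
= 2087.4023 KB
BDP = 17100000 bits (2137500 bytes)


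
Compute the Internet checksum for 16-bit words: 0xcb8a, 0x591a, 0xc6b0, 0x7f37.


Sum all words (with carry folding):
+ 0xcb8a = 0xcb8a
+ 0x591a = 0x24a5
+ 0xc6b0 = 0xeb55
+ 0x7f37 = 0x6a8d
One's complement: ~0x6a8d
Checksum = 0x9572


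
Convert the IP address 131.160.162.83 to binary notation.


131 = 10000011
160 = 10100000
162 = 10100010
83 = 01010011
Binary: 10000011.10100000.10100010.01010011


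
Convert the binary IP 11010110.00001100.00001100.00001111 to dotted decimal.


11010110 = 214
00001100 = 12
00001100 = 12
00001111 = 15
IP: 214.12.12.15


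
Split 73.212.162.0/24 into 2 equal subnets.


New prefix = 24 + 1 = 25
Each subnet has 128 addresses
  73.212.162.0/25
  73.212.162.128/25
Subnets: 73.212.162.0/25, 73.212.162.128/25


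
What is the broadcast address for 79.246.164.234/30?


Network: 79.246.164.232/30
Host bits = 2
Set all host bits to 1:
Broadcast: 79.246.164.235


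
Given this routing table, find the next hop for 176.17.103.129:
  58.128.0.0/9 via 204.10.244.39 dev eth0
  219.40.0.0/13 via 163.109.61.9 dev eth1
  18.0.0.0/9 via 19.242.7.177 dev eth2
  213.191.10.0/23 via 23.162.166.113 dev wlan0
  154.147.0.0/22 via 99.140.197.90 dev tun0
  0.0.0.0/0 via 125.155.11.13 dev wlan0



Longest prefix match for 176.17.103.129:
  /9 58.128.0.0: no
  /13 219.40.0.0: no
  /9 18.0.0.0: no
  /23 213.191.10.0: no
  /22 154.147.0.0: no
  /0 0.0.0.0: MATCH
Selected: next-hop 125.155.11.13 via wlan0 (matched /0)


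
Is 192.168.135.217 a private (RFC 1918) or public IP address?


RFC 1918 private ranges:
  10.0.0.0/8 (10.0.0.0 - 10.255.255.255)
  172.16.0.0/12 (172.16.0.0 - 172.31.255.255)
  192.168.0.0/16 (192.168.0.0 - 192.168.255.255)
Private (in 192.168.0.0/16)


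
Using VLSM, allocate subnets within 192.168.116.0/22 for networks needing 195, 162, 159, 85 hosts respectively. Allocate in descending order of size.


195 hosts -> /24 (254 usable): 192.168.116.0/24
162 hosts -> /24 (254 usable): 192.168.117.0/24
159 hosts -> /24 (254 usable): 192.168.118.0/24
85 hosts -> /25 (126 usable): 192.168.119.0/25
Allocation: 192.168.116.0/24 (195 hosts, 254 usable); 192.168.117.0/24 (162 hosts, 254 usable); 192.168.118.0/24 (159 hosts, 254 usable); 192.168.119.0/25 (85 hosts, 126 usable)


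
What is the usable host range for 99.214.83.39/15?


Network: 99.214.0.0
Broadcast: 99.215.255.255
First usable = network + 1
Last usable = broadcast - 1
Range: 99.214.0.1 to 99.215.255.254


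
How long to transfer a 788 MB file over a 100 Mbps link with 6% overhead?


Effective throughput = 100 * (1 - 6/100) = 94 Mbps
File size in Mb = 788 * 8 = 6304 Mb
Time = 6304 / 94
Time = 67.0638 seconds


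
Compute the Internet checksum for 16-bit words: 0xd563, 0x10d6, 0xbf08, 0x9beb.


Sum all words (with carry folding):
+ 0xd563 = 0xd563
+ 0x10d6 = 0xe639
+ 0xbf08 = 0xa542
+ 0x9beb = 0x412e
One's complement: ~0x412e
Checksum = 0xbed1


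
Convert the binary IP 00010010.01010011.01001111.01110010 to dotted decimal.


00010010 = 18
01010011 = 83
01001111 = 79
01110010 = 114
IP: 18.83.79.114


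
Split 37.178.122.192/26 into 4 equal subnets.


New prefix = 26 + 2 = 28
Each subnet has 16 addresses
  37.178.122.192/28
  37.178.122.208/28
  37.178.122.224/28
  37.178.122.240/28
Subnets: 37.178.122.192/28, 37.178.122.208/28, 37.178.122.224/28, 37.178.122.240/28


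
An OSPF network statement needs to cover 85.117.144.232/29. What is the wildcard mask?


Subnet mask: 255.255.255.248
Wildcard = 255.255.255.255 - subnet mask
255 - 255 = 0
255 - 255 = 0
255 - 255 = 0
255 - 248 = 7
Wildcard: 0.0.0.7


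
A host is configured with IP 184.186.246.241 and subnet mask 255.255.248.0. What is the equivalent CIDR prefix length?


Binary: 11111111.11111111.11111000.00000000
Count leading 1s
Prefix: /21


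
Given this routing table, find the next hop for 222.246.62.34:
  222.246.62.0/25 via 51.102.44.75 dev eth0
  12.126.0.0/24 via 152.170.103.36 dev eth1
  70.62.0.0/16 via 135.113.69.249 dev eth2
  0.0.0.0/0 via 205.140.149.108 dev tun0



Longest prefix match for 222.246.62.34:
  /25 222.246.62.0: MATCH
  /24 12.126.0.0: no
  /16 70.62.0.0: no
  /0 0.0.0.0: MATCH
Selected: next-hop 51.102.44.75 via eth0 (matched /25)


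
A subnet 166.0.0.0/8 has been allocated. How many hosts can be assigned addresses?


Host bits = 32 - 8 = 24
Total addresses = 2^24 = 16777216
Usable = total - 2 (network and broadcast)
Usable hosts: 16777214


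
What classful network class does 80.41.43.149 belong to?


First octet: 80
Binary: 01010000
0xxxxxxx -> Class A (1-126)
Class A, default mask 255.0.0.0 (/8)


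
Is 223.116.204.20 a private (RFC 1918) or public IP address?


RFC 1918 private ranges:
  10.0.0.0/8 (10.0.0.0 - 10.255.255.255)
  172.16.0.0/12 (172.16.0.0 - 172.31.255.255)
  192.168.0.0/16 (192.168.0.0 - 192.168.255.255)
Public (not in any RFC 1918 range)


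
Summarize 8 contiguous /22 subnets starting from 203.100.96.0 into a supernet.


Original prefix: /22
Number of subnets: 8 = 2^3
New prefix = 22 - 3 = 19
Supernet: 203.100.96.0/19


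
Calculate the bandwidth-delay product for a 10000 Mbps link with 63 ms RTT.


BDP = bandwidth * RTT
= 10000 Mbps * 63 ms
= 10000 * 1e6 * 63 / 1000 bits
= 630000000 bits
= 78750000 bytes
= 76904.2969 KB
BDP = 630000000 bits (78750000 bytes)


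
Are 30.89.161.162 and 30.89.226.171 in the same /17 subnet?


Mask: 255.255.128.0
30.89.161.162 AND mask = 30.89.128.0
30.89.226.171 AND mask = 30.89.128.0
Yes, same subnet (30.89.128.0)


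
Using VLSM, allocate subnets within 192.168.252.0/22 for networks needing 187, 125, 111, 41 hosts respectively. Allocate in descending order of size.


187 hosts -> /24 (254 usable): 192.168.252.0/24
125 hosts -> /25 (126 usable): 192.168.253.0/25
111 hosts -> /25 (126 usable): 192.168.253.128/25
41 hosts -> /26 (62 usable): 192.168.254.0/26
Allocation: 192.168.252.0/24 (187 hosts, 254 usable); 192.168.253.0/25 (125 hosts, 126 usable); 192.168.253.128/25 (111 hosts, 126 usable); 192.168.254.0/26 (41 hosts, 62 usable)


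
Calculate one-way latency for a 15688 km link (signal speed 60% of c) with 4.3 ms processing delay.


Speed = 0.6 * 3e5 km/s = 180000 km/s
Propagation delay = 15688 / 180000 = 0.0872 s = 87.1556 ms
Processing delay = 4.3 ms
Total one-way latency = 91.4556 ms


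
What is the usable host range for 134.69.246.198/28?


Network: 134.69.246.192
Broadcast: 134.69.246.207
First usable = network + 1
Last usable = broadcast - 1
Range: 134.69.246.193 to 134.69.246.206


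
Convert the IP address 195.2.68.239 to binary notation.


195 = 11000011
2 = 00000010
68 = 01000100
239 = 11101111
Binary: 11000011.00000010.01000100.11101111


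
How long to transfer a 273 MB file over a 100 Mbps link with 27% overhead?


Effective throughput = 100 * (1 - 27/100) = 73 Mbps
File size in Mb = 273 * 8 = 2184 Mb
Time = 2184 / 73
Time = 29.9178 seconds


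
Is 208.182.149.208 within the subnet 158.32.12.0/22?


Subnet network: 158.32.12.0
Test IP AND mask: 208.182.148.0
No, 208.182.149.208 is not in 158.32.12.0/22


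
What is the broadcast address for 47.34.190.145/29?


Network: 47.34.190.144/29
Host bits = 3
Set all host bits to 1:
Broadcast: 47.34.190.151


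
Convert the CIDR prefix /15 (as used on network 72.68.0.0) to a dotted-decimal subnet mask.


/15 means 15 network bits, 17 host bits
Binary: 11111111111111100000000000000000
Mask: 255.254.0.0


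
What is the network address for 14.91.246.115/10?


IP:   00001110.01011011.11110110.01110011
Mask: 11111111.11000000.00000000.00000000
AND operation:
Net:  00001110.01000000.00000000.00000000
Network: 14.64.0.0/10


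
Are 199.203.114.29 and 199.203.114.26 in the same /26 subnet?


Mask: 255.255.255.192
199.203.114.29 AND mask = 199.203.114.0
199.203.114.26 AND mask = 199.203.114.0
Yes, same subnet (199.203.114.0)


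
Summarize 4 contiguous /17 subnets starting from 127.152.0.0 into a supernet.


Original prefix: /17
Number of subnets: 4 = 2^2
New prefix = 17 - 2 = 15
Supernet: 127.152.0.0/15


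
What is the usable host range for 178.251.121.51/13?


Network: 178.248.0.0
Broadcast: 178.255.255.255
First usable = network + 1
Last usable = broadcast - 1
Range: 178.248.0.1 to 178.255.255.254


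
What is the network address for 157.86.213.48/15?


IP:   10011101.01010110.11010101.00110000
Mask: 11111111.11111110.00000000.00000000
AND operation:
Net:  10011101.01010110.00000000.00000000
Network: 157.86.0.0/15


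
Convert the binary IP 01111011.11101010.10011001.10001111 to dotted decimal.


01111011 = 123
11101010 = 234
10011001 = 153
10001111 = 143
IP: 123.234.153.143


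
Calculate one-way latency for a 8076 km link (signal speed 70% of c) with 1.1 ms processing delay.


Speed = 0.7 * 3e5 km/s = 210000 km/s
Propagation delay = 8076 / 210000 = 0.0385 s = 38.4571 ms
Processing delay = 1.1 ms
Total one-way latency = 39.5571 ms


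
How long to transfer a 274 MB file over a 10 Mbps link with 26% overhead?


Effective throughput = 10 * (1 - 26/100) = 7.4 Mbps
File size in Mb = 274 * 8 = 2192 Mb
Time = 2192 / 7.4
Time = 296.2162 seconds


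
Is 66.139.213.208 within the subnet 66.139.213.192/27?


Subnet network: 66.139.213.192
Test IP AND mask: 66.139.213.192
Yes, 66.139.213.208 is in 66.139.213.192/27


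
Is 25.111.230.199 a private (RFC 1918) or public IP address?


RFC 1918 private ranges:
  10.0.0.0/8 (10.0.0.0 - 10.255.255.255)
  172.16.0.0/12 (172.16.0.0 - 172.31.255.255)
  192.168.0.0/16 (192.168.0.0 - 192.168.255.255)
Public (not in any RFC 1918 range)


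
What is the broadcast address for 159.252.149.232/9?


Network: 159.128.0.0/9
Host bits = 23
Set all host bits to 1:
Broadcast: 159.255.255.255


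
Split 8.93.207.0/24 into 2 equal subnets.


New prefix = 24 + 1 = 25
Each subnet has 128 addresses
  8.93.207.0/25
  8.93.207.128/25
Subnets: 8.93.207.0/25, 8.93.207.128/25


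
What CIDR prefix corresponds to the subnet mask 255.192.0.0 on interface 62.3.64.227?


Binary: 11111111.11000000.00000000.00000000
Count leading 1s
Prefix: /10


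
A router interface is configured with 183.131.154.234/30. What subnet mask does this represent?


/30 means 30 network bits, 2 host bits
Binary: 11111111111111111111111111111100
Mask: 255.255.255.252


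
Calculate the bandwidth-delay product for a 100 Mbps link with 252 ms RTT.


BDP = bandwidth * RTT
= 100 Mbps * 252 ms
= 100 * 1e6 * 252 / 1000 bits
= 25200000 bits
= 3150000 bytes
= 3076.1719 KB
BDP = 25200000 bits (3150000 bytes)


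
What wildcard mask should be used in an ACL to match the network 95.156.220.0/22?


Subnet mask: 255.255.252.0
Wildcard = 255.255.255.255 - subnet mask
255 - 255 = 0
255 - 255 = 0
255 - 252 = 3
255 - 0 = 255
Wildcard: 0.0.3.255


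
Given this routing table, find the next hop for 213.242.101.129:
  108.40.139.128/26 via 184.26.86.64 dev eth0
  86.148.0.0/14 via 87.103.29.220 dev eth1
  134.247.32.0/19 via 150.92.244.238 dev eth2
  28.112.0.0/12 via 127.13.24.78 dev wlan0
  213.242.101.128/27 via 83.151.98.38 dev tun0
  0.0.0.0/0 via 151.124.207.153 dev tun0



Longest prefix match for 213.242.101.129:
  /26 108.40.139.128: no
  /14 86.148.0.0: no
  /19 134.247.32.0: no
  /12 28.112.0.0: no
  /27 213.242.101.128: MATCH
  /0 0.0.0.0: MATCH
Selected: next-hop 83.151.98.38 via tun0 (matched /27)


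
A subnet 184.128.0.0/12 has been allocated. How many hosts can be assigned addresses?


Host bits = 32 - 12 = 20
Total addresses = 2^20 = 1048576
Usable = total - 2 (network and broadcast)
Usable hosts: 1048574


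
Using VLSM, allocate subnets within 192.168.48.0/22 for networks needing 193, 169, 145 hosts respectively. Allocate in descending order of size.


193 hosts -> /24 (254 usable): 192.168.48.0/24
169 hosts -> /24 (254 usable): 192.168.49.0/24
145 hosts -> /24 (254 usable): 192.168.50.0/24
Allocation: 192.168.48.0/24 (193 hosts, 254 usable); 192.168.49.0/24 (169 hosts, 254 usable); 192.168.50.0/24 (145 hosts, 254 usable)


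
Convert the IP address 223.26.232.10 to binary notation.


223 = 11011111
26 = 00011010
232 = 11101000
10 = 00001010
Binary: 11011111.00011010.11101000.00001010


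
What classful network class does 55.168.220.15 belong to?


First octet: 55
Binary: 00110111
0xxxxxxx -> Class A (1-126)
Class A, default mask 255.0.0.0 (/8)


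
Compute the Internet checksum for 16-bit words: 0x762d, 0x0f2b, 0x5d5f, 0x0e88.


Sum all words (with carry folding):
+ 0x762d = 0x762d
+ 0x0f2b = 0x8558
+ 0x5d5f = 0xe2b7
+ 0x0e88 = 0xf13f
One's complement: ~0xf13f
Checksum = 0x0ec0


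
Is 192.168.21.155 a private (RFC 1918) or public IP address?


RFC 1918 private ranges:
  10.0.0.0/8 (10.0.0.0 - 10.255.255.255)
  172.16.0.0/12 (172.16.0.0 - 172.31.255.255)
  192.168.0.0/16 (192.168.0.0 - 192.168.255.255)
Private (in 192.168.0.0/16)


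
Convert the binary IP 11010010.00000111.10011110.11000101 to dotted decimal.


11010010 = 210
00000111 = 7
10011110 = 158
11000101 = 197
IP: 210.7.158.197


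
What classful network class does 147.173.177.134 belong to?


First octet: 147
Binary: 10010011
10xxxxxx -> Class B (128-191)
Class B, default mask 255.255.0.0 (/16)


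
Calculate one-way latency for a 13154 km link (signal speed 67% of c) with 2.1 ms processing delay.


Speed = 0.67 * 3e5 km/s = 201000 km/s
Propagation delay = 13154 / 201000 = 0.0654 s = 65.4428 ms
Processing delay = 2.1 ms
Total one-way latency = 67.5428 ms


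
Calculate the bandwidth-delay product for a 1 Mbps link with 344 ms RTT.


BDP = bandwidth * RTT
= 1 Mbps * 344 ms
= 1 * 1e6 * 344 / 1000 bits
= 344000 bits
= 43000 bytes
= 41.9922 KB
BDP = 344000 bits (43000 bytes)


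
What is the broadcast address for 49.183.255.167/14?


Network: 49.180.0.0/14
Host bits = 18
Set all host bits to 1:
Broadcast: 49.183.255.255


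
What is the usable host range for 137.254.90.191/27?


Network: 137.254.90.160
Broadcast: 137.254.90.191
First usable = network + 1
Last usable = broadcast - 1
Range: 137.254.90.161 to 137.254.90.190


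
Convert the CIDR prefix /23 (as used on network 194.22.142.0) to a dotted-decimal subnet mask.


/23 means 23 network bits, 9 host bits
Binary: 11111111111111111111111000000000
Mask: 255.255.254.0


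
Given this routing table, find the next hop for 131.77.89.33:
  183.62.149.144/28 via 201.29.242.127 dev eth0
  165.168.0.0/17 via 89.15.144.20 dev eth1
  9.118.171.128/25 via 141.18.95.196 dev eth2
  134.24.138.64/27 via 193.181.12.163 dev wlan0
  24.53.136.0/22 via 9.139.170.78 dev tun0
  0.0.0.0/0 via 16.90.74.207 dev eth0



Longest prefix match for 131.77.89.33:
  /28 183.62.149.144: no
  /17 165.168.0.0: no
  /25 9.118.171.128: no
  /27 134.24.138.64: no
  /22 24.53.136.0: no
  /0 0.0.0.0: MATCH
Selected: next-hop 16.90.74.207 via eth0 (matched /0)


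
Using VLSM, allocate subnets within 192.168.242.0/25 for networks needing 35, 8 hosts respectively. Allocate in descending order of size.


35 hosts -> /26 (62 usable): 192.168.242.0/26
8 hosts -> /28 (14 usable): 192.168.242.64/28
Allocation: 192.168.242.0/26 (35 hosts, 62 usable); 192.168.242.64/28 (8 hosts, 14 usable)


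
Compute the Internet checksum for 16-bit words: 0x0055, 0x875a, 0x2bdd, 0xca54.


Sum all words (with carry folding):
+ 0x0055 = 0x0055
+ 0x875a = 0x87af
+ 0x2bdd = 0xb38c
+ 0xca54 = 0x7de1
One's complement: ~0x7de1
Checksum = 0x821e


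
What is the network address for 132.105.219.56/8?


IP:   10000100.01101001.11011011.00111000
Mask: 11111111.00000000.00000000.00000000
AND operation:
Net:  10000100.00000000.00000000.00000000
Network: 132.0.0.0/8


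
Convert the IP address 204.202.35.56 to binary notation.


204 = 11001100
202 = 11001010
35 = 00100011
56 = 00111000
Binary: 11001100.11001010.00100011.00111000


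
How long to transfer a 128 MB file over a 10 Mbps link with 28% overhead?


Effective throughput = 10 * (1 - 28/100) = 7.2 Mbps
File size in Mb = 128 * 8 = 1024 Mb
Time = 1024 / 7.2
Time = 142.2222 seconds


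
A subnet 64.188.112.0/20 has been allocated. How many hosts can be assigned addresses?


Host bits = 32 - 20 = 12
Total addresses = 2^12 = 4096
Usable = total - 2 (network and broadcast)
Usable hosts: 4094


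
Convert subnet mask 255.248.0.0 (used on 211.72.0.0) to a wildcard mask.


Subnet mask: 255.248.0.0
Wildcard = 255.255.255.255 - subnet mask
255 - 255 = 0
255 - 248 = 7
255 - 0 = 255
255 - 0 = 255
Wildcard: 0.7.255.255


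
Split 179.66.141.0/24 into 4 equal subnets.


New prefix = 24 + 2 = 26
Each subnet has 64 addresses
  179.66.141.0/26
  179.66.141.64/26
  179.66.141.128/26
  179.66.141.192/26
Subnets: 179.66.141.0/26, 179.66.141.64/26, 179.66.141.128/26, 179.66.141.192/26


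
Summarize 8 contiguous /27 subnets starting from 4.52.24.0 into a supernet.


Original prefix: /27
Number of subnets: 8 = 2^3
New prefix = 27 - 3 = 24
Supernet: 4.52.24.0/24


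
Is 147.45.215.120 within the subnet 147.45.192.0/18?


Subnet network: 147.45.192.0
Test IP AND mask: 147.45.192.0
Yes, 147.45.215.120 is in 147.45.192.0/18


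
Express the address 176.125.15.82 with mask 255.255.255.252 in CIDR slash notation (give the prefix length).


Binary: 11111111.11111111.11111111.11111100
Count leading 1s
Prefix: /30


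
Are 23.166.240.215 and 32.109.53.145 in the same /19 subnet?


Mask: 255.255.224.0
23.166.240.215 AND mask = 23.166.224.0
32.109.53.145 AND mask = 32.109.32.0
No, different subnets (23.166.224.0 vs 32.109.32.0)


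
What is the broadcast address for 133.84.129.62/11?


Network: 133.64.0.0/11
Host bits = 21
Set all host bits to 1:
Broadcast: 133.95.255.255


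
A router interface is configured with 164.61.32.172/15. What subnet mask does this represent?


/15 means 15 network bits, 17 host bits
Binary: 11111111111111100000000000000000
Mask: 255.254.0.0


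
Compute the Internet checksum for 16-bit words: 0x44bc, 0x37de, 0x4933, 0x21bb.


Sum all words (with carry folding):
+ 0x44bc = 0x44bc
+ 0x37de = 0x7c9a
+ 0x4933 = 0xc5cd
+ 0x21bb = 0xe788
One's complement: ~0xe788
Checksum = 0x1877


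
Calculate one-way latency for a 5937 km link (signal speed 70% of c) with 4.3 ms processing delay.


Speed = 0.7 * 3e5 km/s = 210000 km/s
Propagation delay = 5937 / 210000 = 0.0283 s = 28.2714 ms
Processing delay = 4.3 ms
Total one-way latency = 32.5714 ms


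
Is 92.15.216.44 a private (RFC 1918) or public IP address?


RFC 1918 private ranges:
  10.0.0.0/8 (10.0.0.0 - 10.255.255.255)
  172.16.0.0/12 (172.16.0.0 - 172.31.255.255)
  192.168.0.0/16 (192.168.0.0 - 192.168.255.255)
Public (not in any RFC 1918 range)


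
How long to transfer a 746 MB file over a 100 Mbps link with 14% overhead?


Effective throughput = 100 * (1 - 14/100) = 86 Mbps
File size in Mb = 746 * 8 = 5968 Mb
Time = 5968 / 86
Time = 69.3953 seconds


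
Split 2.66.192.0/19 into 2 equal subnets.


New prefix = 19 + 1 = 20
Each subnet has 4096 addresses
  2.66.192.0/20
  2.66.208.0/20
Subnets: 2.66.192.0/20, 2.66.208.0/20


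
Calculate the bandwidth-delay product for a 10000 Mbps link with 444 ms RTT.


BDP = bandwidth * RTT
= 10000 Mbps * 444 ms
= 10000 * 1e6 * 444 / 1000 bits
= 4440000000 bits
= 555000000 bytes
= 541992.1875 KB
BDP = 4440000000 bits (555000000 bytes)


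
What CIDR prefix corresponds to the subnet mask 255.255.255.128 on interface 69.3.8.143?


Binary: 11111111.11111111.11111111.10000000
Count leading 1s
Prefix: /25


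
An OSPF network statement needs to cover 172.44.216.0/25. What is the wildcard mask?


Subnet mask: 255.255.255.128
Wildcard = 255.255.255.255 - subnet mask
255 - 255 = 0
255 - 255 = 0
255 - 255 = 0
255 - 128 = 127
Wildcard: 0.0.0.127


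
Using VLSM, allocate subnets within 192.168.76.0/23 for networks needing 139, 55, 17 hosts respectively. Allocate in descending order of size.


139 hosts -> /24 (254 usable): 192.168.76.0/24
55 hosts -> /26 (62 usable): 192.168.77.0/26
17 hosts -> /27 (30 usable): 192.168.77.64/27
Allocation: 192.168.76.0/24 (139 hosts, 254 usable); 192.168.77.0/26 (55 hosts, 62 usable); 192.168.77.64/27 (17 hosts, 30 usable)


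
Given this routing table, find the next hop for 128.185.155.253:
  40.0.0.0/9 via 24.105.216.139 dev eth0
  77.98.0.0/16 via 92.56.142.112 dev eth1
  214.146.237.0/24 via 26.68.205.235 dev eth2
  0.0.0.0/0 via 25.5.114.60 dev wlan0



Longest prefix match for 128.185.155.253:
  /9 40.0.0.0: no
  /16 77.98.0.0: no
  /24 214.146.237.0: no
  /0 0.0.0.0: MATCH
Selected: next-hop 25.5.114.60 via wlan0 (matched /0)


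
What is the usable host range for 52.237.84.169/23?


Network: 52.237.84.0
Broadcast: 52.237.85.255
First usable = network + 1
Last usable = broadcast - 1
Range: 52.237.84.1 to 52.237.85.254


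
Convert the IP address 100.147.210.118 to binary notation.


100 = 01100100
147 = 10010011
210 = 11010010
118 = 01110110
Binary: 01100100.10010011.11010010.01110110


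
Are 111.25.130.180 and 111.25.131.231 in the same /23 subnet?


Mask: 255.255.254.0
111.25.130.180 AND mask = 111.25.130.0
111.25.131.231 AND mask = 111.25.130.0
Yes, same subnet (111.25.130.0)


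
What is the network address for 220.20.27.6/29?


IP:   11011100.00010100.00011011.00000110
Mask: 11111111.11111111.11111111.11111000
AND operation:
Net:  11011100.00010100.00011011.00000000
Network: 220.20.27.0/29


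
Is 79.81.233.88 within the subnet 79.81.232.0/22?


Subnet network: 79.81.232.0
Test IP AND mask: 79.81.232.0
Yes, 79.81.233.88 is in 79.81.232.0/22


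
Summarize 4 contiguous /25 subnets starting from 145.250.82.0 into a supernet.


Original prefix: /25
Number of subnets: 4 = 2^2
New prefix = 25 - 2 = 23
Supernet: 145.250.82.0/23


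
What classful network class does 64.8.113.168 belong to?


First octet: 64
Binary: 01000000
0xxxxxxx -> Class A (1-126)
Class A, default mask 255.0.0.0 (/8)


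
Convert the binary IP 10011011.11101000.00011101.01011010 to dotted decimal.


10011011 = 155
11101000 = 232
00011101 = 29
01011010 = 90
IP: 155.232.29.90


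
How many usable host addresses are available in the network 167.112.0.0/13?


Host bits = 32 - 13 = 19
Total addresses = 2^19 = 524288
Usable = total - 2 (network and broadcast)
Usable hosts: 524286


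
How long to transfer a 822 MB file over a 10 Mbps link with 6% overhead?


Effective throughput = 10 * (1 - 6/100) = 9.4 Mbps
File size in Mb = 822 * 8 = 6576 Mb
Time = 6576 / 9.4
Time = 699.5745 seconds


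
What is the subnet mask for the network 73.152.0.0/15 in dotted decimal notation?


/15 means 15 network bits, 17 host bits
Binary: 11111111111111100000000000000000
Mask: 255.254.0.0


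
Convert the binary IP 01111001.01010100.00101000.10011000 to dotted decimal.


01111001 = 121
01010100 = 84
00101000 = 40
10011000 = 152
IP: 121.84.40.152


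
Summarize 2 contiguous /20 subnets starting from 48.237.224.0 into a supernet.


Original prefix: /20
Number of subnets: 2 = 2^1
New prefix = 20 - 1 = 19
Supernet: 48.237.224.0/19


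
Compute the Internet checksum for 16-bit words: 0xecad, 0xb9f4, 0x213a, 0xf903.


Sum all words (with carry folding):
+ 0xecad = 0xecad
+ 0xb9f4 = 0xa6a2
+ 0x213a = 0xc7dc
+ 0xf903 = 0xc0e0
One's complement: ~0xc0e0
Checksum = 0x3f1f


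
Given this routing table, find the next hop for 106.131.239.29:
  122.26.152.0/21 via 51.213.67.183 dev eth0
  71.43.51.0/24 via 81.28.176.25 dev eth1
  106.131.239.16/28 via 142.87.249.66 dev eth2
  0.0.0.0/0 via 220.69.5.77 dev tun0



Longest prefix match for 106.131.239.29:
  /21 122.26.152.0: no
  /24 71.43.51.0: no
  /28 106.131.239.16: MATCH
  /0 0.0.0.0: MATCH
Selected: next-hop 142.87.249.66 via eth2 (matched /28)
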